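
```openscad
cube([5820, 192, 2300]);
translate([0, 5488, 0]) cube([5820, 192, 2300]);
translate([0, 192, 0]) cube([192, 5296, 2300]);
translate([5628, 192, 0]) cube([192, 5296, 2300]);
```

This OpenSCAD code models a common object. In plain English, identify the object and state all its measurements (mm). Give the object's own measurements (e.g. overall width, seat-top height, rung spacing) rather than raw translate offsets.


The wall frame of a small rectangular building: four walls, each 2300 mm tall and 192 mm thick, enclosing a footprint 5820 mm (x) by 5680 mm (y) outside-to-outside, with no floor or roof. The front and back walls (the −y and +y sides) span the full width; the two side walls fit between them.


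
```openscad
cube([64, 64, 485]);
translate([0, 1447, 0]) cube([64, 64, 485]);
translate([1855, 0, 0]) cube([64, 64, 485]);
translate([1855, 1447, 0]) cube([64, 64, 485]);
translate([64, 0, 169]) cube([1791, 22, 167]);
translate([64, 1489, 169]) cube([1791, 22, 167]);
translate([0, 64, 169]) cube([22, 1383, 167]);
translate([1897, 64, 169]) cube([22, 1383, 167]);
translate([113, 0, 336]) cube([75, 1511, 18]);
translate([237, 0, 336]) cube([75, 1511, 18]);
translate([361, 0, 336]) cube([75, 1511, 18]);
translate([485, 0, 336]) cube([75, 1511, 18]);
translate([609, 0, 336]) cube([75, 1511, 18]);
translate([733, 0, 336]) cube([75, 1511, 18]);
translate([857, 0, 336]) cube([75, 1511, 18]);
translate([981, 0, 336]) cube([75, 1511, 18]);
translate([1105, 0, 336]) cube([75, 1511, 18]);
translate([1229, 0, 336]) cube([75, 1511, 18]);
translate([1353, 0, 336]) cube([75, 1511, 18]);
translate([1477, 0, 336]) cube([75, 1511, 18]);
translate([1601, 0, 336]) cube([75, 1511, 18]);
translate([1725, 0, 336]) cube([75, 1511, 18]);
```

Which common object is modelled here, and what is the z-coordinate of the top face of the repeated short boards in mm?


A bed frame. The slat-top height is 354 mm.

Four posts, four rails, and a row of slats — a bed frame. Slats sit on the rails at z = 169 + 167 = 336; with slat thickness 18, the top is 354 mm.


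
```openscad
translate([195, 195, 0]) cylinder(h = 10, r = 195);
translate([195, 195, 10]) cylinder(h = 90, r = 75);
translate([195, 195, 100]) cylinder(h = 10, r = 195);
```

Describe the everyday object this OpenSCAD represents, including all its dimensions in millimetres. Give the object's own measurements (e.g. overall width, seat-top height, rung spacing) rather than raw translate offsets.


A spool: two coaxial disc flanges of radius 195 mm and thickness 10 mm, joined by a core cylinder of radius 75 mm and height 90 mm. The lower flange rests on z = 0 and the three cylinders share a vertical axis.


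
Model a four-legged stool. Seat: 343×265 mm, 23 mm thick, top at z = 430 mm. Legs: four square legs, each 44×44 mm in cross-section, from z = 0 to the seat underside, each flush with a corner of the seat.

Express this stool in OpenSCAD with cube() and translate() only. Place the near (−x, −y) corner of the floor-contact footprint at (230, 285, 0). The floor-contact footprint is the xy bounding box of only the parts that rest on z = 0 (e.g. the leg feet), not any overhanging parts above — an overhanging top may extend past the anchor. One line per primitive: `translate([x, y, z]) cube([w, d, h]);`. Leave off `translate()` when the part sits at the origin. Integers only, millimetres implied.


translate([230, 285, 407]) cube([343, 265, 23]);
translate([230, 285, 0]) cube([44, 44, 407]);
translate([529, 285, 0]) cube([44, 44, 407]);
translate([230, 506, 0]) cube([44, 44, 407]);
translate([529, 506, 0]) cube([44, 44, 407]);


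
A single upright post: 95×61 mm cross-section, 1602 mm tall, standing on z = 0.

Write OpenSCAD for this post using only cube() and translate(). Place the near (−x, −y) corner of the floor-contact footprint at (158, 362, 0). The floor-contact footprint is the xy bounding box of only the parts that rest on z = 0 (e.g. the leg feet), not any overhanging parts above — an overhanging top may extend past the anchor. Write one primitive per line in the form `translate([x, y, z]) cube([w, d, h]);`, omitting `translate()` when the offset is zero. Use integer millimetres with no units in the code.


translate([158, 362, 0]) cube([95, 61, 1602]);


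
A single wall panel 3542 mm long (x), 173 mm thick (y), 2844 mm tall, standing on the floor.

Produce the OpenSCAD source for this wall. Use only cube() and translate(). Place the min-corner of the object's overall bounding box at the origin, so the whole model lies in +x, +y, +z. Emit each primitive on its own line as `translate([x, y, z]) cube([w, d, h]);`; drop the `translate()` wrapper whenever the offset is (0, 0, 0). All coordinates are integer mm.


cube([3542, 173, 2844]);


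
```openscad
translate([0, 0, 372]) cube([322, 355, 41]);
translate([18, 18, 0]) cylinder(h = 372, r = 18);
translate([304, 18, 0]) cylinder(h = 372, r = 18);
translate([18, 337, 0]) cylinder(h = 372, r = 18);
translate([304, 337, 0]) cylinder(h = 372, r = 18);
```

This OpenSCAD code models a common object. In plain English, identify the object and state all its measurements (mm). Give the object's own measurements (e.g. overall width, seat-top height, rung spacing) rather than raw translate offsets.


A simple wooden stool: a rectangular seat 322 mm (x) by 355 mm (y), 41 mm thick, top face at z = 413 mm, on four round legs, each 36 mm in diameter. The legs rest on z = 0, each leg's axis is inset half a diameter from the nearest pair of seat edges (so the leg's bounding box is flush with the corner).


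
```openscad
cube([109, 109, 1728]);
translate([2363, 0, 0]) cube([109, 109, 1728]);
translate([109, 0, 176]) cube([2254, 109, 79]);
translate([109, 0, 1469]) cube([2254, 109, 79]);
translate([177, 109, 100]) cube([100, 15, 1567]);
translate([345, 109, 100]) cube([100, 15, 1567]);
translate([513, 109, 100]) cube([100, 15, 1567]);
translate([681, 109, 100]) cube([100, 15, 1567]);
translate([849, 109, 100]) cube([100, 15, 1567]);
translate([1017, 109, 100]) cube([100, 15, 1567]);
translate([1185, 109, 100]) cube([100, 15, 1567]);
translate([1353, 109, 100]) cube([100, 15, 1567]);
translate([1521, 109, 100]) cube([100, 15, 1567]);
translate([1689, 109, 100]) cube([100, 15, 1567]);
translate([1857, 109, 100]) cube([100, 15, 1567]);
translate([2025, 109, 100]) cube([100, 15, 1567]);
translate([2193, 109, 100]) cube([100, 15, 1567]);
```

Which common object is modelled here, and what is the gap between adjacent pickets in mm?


A fence section. The picket gap is 68 mm.

Two posts, two rails, 13 pickets — a fence section. Span 2254 mm holds 13 pickets of 100 mm with 14 equal gaps: ⌊(2254 − 13·100) / 14⌋ = 68 mm.


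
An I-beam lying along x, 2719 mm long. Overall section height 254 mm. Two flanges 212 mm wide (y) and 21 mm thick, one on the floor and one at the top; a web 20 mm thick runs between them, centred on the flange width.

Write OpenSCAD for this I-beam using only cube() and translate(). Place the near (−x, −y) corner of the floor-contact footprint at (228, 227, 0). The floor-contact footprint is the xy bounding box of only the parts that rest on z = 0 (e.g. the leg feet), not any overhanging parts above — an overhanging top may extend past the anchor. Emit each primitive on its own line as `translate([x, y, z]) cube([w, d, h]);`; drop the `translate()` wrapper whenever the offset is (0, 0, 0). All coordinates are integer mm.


translate([228, 227, 0]) cube([2719, 212, 21]);
translate([228, 323, 21]) cube([2719, 20, 212]);
translate([228, 227, 233]) cube([2719, 212, 21]);


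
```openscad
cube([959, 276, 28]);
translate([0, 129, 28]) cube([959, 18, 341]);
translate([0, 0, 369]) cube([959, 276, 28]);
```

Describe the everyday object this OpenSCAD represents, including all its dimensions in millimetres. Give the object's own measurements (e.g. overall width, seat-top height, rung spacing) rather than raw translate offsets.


An I-beam lying along x, 959 mm long. Overall section height 397 mm. Two flanges 276 mm wide (y) and 28 mm thick, one on the floor and one at the top; a web 18 mm thick runs between them, centred on the flange width.


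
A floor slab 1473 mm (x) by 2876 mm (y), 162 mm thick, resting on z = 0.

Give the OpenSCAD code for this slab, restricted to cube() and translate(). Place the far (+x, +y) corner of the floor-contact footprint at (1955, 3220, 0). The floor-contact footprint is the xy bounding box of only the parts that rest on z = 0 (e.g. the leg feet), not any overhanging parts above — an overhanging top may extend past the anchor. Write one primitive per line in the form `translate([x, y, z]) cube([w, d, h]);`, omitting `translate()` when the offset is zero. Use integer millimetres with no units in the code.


translate([482, 344, 0]) cube([1473, 2876, 162]);


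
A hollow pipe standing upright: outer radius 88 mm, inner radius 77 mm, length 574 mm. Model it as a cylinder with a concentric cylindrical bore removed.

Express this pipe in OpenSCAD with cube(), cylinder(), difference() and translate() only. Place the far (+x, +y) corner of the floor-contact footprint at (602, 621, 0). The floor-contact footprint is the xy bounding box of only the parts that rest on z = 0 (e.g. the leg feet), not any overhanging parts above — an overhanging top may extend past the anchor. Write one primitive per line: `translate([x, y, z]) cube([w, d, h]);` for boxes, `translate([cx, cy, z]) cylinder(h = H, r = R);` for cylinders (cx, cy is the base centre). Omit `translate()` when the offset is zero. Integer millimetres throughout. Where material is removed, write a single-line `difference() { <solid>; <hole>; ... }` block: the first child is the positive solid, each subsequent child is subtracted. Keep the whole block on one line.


difference() { translate([514, 533, 0]) cylinder(h = 574, r = 88); translate([514, 533, 0]) cylinder(h = 574, r = 77); }


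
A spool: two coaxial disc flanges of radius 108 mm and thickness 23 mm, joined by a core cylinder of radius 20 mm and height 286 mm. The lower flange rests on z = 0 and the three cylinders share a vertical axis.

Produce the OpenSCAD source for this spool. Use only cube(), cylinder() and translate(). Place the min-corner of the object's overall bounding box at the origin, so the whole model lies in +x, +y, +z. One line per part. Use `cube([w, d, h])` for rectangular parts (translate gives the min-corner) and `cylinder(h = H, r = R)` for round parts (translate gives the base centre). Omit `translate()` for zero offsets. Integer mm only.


translate([108, 108, 0]) cylinder(h = 23, r = 108);
translate([108, 108, 23]) cylinder(h = 286, r = 20);
translate([108, 108, 309]) cylinder(h = 23, r = 108);


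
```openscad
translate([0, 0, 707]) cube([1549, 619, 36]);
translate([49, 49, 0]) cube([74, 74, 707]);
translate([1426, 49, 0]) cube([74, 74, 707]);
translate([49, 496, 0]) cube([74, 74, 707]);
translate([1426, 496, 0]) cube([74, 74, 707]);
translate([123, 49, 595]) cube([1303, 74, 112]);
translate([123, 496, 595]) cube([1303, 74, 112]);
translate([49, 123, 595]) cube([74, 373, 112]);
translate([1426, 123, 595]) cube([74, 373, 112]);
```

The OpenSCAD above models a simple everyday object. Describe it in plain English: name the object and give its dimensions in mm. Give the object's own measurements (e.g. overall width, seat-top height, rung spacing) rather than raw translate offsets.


A rectangular dining table. The top is 1549×619×36 mm with its upper surface at z = 743 mm. It stands on four 74×74 mm square legs, each inset 49 mm from the nearest pair of top edges, running from the floor to the underside of the top. Four apron rails, 74 mm thick and 112 mm tall, run between adjacent legs with their top edges flush with the underside of the top and their outer faces flush with the legs' outer faces.


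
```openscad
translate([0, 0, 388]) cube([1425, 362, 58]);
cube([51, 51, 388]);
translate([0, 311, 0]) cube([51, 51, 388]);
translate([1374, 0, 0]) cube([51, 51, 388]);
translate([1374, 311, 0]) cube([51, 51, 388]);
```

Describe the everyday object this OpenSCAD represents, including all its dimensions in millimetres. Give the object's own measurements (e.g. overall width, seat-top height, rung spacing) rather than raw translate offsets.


A long wooden bench with a 1425 mm (x) × 362 mm (y) seat, 58 mm thick, its top surface 446 mm above the floor. Four 51 mm square legs at the seat corners, flush with the edges, run from z = 0 to the seat underside.


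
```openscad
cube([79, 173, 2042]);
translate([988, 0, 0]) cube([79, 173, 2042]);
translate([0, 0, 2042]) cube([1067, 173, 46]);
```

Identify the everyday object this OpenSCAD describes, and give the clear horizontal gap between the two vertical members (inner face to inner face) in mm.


A door frame. The clear opening width is 909 mm.

Two 2042 mm tall posts with a header on top — a door frame. The left jamb is 79 mm wide at x = 0; the right jamb starts at x = 988. The clear opening is 988 − 79 = 909 mm.


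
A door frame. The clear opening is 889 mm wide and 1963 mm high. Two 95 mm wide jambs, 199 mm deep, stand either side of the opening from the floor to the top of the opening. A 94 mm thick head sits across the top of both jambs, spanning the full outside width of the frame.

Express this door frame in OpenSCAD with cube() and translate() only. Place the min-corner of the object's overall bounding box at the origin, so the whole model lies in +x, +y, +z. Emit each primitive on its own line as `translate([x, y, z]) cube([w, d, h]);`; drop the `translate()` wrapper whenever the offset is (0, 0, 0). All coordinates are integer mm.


cube([95, 199, 1963]);
translate([984, 0, 0]) cube([95, 199, 1963]);
translate([0, 0, 1963]) cube([1079, 199, 94]);


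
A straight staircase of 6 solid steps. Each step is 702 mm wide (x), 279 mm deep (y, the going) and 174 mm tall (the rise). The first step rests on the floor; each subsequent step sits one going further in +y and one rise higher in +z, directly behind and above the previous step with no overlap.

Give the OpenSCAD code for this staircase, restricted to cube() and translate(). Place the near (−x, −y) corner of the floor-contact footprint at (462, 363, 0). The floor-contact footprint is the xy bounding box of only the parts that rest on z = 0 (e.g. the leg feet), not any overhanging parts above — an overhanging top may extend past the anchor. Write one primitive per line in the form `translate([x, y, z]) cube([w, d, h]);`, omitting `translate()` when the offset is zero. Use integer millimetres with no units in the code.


translate([462, 363, 0]) cube([702, 279, 174]);
translate([462, 642, 174]) cube([702, 279, 174]);
translate([462, 921, 348]) cube([702, 279, 174]);
translate([462, 1200, 522]) cube([702, 279, 174]);
translate([462, 1479, 696]) cube([702, 279, 174]);
translate([462, 1758, 870]) cube([702, 279, 174]);


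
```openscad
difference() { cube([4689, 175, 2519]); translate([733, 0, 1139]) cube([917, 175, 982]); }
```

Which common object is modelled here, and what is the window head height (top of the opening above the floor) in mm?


A wall with a window opening. The window head height is 2121 mm.

A wall with a rectangular opening subtracted — a window. Sill at z = 1139, opening 982 mm tall, so the head is at 1139 + 982 = 2121 mm.


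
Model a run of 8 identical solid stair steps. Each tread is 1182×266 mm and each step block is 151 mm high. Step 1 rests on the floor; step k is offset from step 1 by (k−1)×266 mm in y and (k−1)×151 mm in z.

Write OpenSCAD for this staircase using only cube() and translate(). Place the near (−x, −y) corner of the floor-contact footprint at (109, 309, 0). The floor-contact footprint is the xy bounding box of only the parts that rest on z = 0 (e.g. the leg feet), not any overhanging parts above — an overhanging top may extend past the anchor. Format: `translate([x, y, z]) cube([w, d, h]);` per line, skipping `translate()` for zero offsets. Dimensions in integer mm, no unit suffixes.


translate([109, 309, 0]) cube([1182, 266, 151]);
translate([109, 575, 151]) cube([1182, 266, 151]);
translate([109, 841, 302]) cube([1182, 266, 151]);
translate([109, 1107, 453]) cube([1182, 266, 151]);
translate([109, 1373, 604]) cube([1182, 266, 151]);
translate([109, 1639, 755]) cube([1182, 266, 151]);
translate([109, 1905, 906]) cube([1182, 266, 151]);
translate([109, 2171, 1057]) cube([1182, 266, 151]);


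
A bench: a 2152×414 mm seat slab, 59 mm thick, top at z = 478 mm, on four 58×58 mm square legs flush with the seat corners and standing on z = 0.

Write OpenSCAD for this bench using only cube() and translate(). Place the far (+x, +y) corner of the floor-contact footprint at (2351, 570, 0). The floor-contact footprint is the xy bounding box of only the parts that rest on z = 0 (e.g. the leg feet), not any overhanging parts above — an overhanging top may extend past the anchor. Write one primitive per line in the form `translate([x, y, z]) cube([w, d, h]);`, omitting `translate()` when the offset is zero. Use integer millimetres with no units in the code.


translate([199, 156, 419]) cube([2152, 414, 59]);
translate([199, 156, 0]) cube([58, 58, 419]);
translate([199, 512, 0]) cube([58, 58, 419]);
translate([2293, 156, 0]) cube([58, 58, 419]);
translate([2293, 512, 0]) cube([58, 58, 419]);


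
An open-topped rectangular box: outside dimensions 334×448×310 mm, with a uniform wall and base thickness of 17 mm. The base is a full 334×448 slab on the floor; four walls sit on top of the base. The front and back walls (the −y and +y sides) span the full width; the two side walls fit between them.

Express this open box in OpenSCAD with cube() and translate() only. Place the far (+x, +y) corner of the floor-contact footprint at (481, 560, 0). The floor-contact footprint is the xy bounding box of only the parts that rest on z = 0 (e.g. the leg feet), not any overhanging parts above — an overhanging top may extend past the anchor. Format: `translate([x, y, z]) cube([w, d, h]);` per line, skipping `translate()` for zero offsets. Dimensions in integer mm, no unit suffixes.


translate([147, 112, 0]) cube([334, 448, 17]);
translate([147, 112, 17]) cube([334, 17, 293]);
translate([147, 543, 17]) cube([334, 17, 293]);
translate([147, 129, 17]) cube([17, 414, 293]);
translate([464, 129, 17]) cube([17, 414, 293]);


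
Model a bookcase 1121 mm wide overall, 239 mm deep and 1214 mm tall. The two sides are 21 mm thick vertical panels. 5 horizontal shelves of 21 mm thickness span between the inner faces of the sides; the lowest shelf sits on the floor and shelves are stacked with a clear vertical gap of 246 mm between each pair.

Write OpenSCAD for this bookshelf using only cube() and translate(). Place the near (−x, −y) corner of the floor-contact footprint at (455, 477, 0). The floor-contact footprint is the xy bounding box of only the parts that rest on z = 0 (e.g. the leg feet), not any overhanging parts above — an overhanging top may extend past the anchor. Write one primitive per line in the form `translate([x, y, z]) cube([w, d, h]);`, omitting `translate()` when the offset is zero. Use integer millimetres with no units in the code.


translate([455, 477, 0]) cube([21, 239, 1214]);
translate([1555, 477, 0]) cube([21, 239, 1214]);
translate([476, 477, 0]) cube([1079, 239, 21]);
translate([476, 477, 267]) cube([1079, 239, 21]);
translate([476, 477, 534]) cube([1079, 239, 21]);
translate([476, 477, 801]) cube([1079, 239, 21]);
translate([476, 477, 1068]) cube([1079, 239, 21]);


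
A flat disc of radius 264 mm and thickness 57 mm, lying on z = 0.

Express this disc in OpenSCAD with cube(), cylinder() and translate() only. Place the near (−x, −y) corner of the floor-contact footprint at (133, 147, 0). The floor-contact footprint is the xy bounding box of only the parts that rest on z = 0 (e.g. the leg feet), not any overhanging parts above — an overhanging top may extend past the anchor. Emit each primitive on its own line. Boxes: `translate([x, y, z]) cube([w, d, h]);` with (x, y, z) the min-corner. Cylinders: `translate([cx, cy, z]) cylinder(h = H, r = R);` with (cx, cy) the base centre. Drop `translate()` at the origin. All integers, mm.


translate([397, 411, 0]) cylinder(h = 57, r = 264);


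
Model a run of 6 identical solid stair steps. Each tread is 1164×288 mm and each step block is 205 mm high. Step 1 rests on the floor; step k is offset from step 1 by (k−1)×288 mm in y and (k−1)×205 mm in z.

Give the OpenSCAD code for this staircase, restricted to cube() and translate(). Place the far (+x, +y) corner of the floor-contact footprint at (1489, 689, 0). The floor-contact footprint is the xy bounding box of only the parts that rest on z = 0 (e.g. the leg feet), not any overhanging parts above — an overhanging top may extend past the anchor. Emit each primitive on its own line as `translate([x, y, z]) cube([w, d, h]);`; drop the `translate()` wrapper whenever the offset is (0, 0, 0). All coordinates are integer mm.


translate([325, 401, 0]) cube([1164, 288, 205]);
translate([325, 689, 205]) cube([1164, 288, 205]);
translate([325, 977, 410]) cube([1164, 288, 205]);
translate([325, 1265, 615]) cube([1164, 288, 205]);
translate([325, 1553, 820]) cube([1164, 288, 205]);
translate([325, 1841, 1025]) cube([1164, 288, 205]);


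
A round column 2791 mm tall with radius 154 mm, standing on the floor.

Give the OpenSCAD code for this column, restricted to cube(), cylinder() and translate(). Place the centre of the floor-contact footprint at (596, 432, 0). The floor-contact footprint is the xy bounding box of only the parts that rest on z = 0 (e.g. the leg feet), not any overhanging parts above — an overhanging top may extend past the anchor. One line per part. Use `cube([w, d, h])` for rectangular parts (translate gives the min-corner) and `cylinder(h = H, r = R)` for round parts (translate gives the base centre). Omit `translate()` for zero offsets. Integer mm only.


translate([596, 432, 0]) cylinder(h = 2791, r = 154);


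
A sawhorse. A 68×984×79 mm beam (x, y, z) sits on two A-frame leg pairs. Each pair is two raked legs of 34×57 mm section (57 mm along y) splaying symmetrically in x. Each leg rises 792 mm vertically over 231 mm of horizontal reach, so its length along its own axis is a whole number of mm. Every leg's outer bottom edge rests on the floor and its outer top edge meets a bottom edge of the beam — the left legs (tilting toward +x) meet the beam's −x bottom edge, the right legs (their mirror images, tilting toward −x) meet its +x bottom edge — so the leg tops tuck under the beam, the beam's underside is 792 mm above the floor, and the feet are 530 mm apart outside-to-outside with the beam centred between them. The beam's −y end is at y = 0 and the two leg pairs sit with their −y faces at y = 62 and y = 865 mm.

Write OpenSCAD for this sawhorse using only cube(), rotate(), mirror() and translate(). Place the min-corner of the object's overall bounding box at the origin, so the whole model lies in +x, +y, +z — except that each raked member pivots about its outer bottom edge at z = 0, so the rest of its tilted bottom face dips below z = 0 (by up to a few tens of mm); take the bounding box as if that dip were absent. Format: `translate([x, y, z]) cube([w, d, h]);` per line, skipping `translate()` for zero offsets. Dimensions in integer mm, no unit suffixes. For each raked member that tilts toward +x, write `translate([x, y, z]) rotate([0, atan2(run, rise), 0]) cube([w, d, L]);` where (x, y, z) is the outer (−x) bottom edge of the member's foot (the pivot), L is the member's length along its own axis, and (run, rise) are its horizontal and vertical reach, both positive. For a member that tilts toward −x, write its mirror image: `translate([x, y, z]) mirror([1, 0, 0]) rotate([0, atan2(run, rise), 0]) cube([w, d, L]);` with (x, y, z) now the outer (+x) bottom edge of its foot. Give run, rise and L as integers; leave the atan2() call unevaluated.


translate([231, 0, 792]) cube([68, 984, 79]);
translate([0, 62, 0]) rotate([0, atan2(231, 792), 0]) cube([34, 57, 825]);
translate([530, 62, 0]) mirror([1, 0, 0]) rotate([0, atan2(231, 792), 0]) cube([34, 57, 825]);
translate([0, 865, 0]) rotate([0, atan2(231, 792), 0]) cube([34, 57, 825]);
translate([530, 865, 0]) mirror([1, 0, 0]) rotate([0, atan2(231, 792), 0]) cube([34, 57, 825]);


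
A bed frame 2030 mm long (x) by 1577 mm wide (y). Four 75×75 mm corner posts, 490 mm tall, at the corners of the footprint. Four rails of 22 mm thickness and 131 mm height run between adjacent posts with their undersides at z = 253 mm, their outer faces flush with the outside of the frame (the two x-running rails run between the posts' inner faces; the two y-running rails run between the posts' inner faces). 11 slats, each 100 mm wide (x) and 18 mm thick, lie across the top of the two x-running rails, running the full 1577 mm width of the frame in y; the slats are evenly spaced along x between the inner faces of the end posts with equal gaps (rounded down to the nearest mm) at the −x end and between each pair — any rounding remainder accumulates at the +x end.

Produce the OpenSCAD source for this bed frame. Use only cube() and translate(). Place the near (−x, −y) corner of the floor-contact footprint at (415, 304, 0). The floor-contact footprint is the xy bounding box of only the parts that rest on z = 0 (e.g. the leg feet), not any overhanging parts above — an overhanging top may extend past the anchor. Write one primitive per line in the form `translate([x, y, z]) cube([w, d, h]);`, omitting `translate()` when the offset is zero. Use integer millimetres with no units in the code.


translate([415, 304, 0]) cube([75, 75, 490]);
translate([415, 1806, 0]) cube([75, 75, 490]);
translate([2370, 304, 0]) cube([75, 75, 490]);
translate([2370, 1806, 0]) cube([75, 75, 490]);
translate([490, 304, 253]) cube([1880, 22, 131]);
translate([490, 1859, 253]) cube([1880, 22, 131]);
translate([415, 379, 253]) cube([22, 1427, 131]);
translate([2423, 379, 253]) cube([22, 1427, 131]);
translate([555, 304, 384]) cube([100, 1577, 18]);
translate([720, 304, 384]) cube([100, 1577, 18]);
translate([885, 304, 384]) cube([100, 1577, 18]);
translate([1050, 304, 384]) cube([100, 1577, 18]);
translate([1215, 304, 384]) cube([100, 1577, 18]);
translate([1380, 304, 384]) cube([100, 1577, 18]);
translate([1545, 304, 384]) cube([100, 1577, 18]);
translate([1710, 304, 384]) cube([100, 1577, 18]);
translate([1875, 304, 384]) cube([100, 1577, 18]);
translate([2040, 304, 384]) cube([100, 1577, 18]);
translate([2205, 304, 384]) cube([100, 1577, 18]);


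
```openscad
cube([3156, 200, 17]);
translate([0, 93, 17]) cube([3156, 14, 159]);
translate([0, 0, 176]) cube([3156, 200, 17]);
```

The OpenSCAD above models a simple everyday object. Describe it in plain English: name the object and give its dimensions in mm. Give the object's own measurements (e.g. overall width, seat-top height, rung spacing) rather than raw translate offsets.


An I-beam lying along x, 3156 mm long. Overall section height 193 mm. Two flanges 200 mm wide (y) and 17 mm thick, one on the floor and one at the top; a web 14 mm thick runs between them, centred on the flange width.


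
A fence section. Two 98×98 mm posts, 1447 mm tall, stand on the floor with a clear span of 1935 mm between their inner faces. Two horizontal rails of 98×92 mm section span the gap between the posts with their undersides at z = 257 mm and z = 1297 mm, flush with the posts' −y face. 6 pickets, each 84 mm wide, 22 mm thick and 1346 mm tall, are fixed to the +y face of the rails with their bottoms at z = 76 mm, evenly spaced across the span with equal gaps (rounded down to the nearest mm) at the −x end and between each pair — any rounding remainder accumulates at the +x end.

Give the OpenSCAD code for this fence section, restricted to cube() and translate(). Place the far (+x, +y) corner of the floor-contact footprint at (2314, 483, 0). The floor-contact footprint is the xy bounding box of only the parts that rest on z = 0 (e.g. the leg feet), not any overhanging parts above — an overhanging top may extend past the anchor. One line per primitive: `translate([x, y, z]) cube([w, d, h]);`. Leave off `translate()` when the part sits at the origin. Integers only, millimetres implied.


translate([183, 385, 0]) cube([98, 98, 1447]);
translate([2216, 385, 0]) cube([98, 98, 1447]);
translate([281, 385, 257]) cube([1935, 98, 92]);
translate([281, 385, 1297]) cube([1935, 98, 92]);
translate([485, 483, 76]) cube([84, 22, 1346]);
translate([773, 483, 76]) cube([84, 22, 1346]);
translate([1061, 483, 76]) cube([84, 22, 1346]);
translate([1349, 483, 76]) cube([84, 22, 1346]);
translate([1637, 483, 76]) cube([84, 22, 1346]);
translate([1925, 483, 76]) cube([84, 22, 1346]);


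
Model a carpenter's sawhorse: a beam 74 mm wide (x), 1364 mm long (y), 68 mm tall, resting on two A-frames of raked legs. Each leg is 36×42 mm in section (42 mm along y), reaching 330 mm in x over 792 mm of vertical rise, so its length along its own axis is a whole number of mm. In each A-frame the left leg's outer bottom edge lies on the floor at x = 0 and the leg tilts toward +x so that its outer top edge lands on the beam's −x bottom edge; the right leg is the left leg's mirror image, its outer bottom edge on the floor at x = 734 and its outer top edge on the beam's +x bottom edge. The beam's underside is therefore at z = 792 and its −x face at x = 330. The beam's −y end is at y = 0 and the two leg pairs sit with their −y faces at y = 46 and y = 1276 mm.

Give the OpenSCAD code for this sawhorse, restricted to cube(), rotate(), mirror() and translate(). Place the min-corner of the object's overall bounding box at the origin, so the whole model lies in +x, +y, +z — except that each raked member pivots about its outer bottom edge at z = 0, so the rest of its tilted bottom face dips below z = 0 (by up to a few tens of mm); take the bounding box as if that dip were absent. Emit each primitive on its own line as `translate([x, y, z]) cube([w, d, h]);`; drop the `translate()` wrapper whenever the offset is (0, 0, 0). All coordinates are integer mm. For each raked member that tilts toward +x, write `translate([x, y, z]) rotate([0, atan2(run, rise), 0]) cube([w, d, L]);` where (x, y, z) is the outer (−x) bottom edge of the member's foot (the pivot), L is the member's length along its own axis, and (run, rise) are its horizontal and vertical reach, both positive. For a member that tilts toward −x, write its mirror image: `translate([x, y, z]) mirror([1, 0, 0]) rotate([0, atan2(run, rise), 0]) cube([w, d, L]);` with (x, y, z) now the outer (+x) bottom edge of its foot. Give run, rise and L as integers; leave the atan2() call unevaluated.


translate([330, 0, 792]) cube([74, 1364, 68]);
translate([0, 46, 0]) rotate([0, atan2(330, 792), 0]) cube([36, 42, 858]);
translate([734, 46, 0]) mirror([1, 0, 0]) rotate([0, atan2(330, 792), 0]) cube([36, 42, 858]);
translate([0, 1276, 0]) rotate([0, atan2(330, 792), 0]) cube([36, 42, 858]);
translate([734, 1276, 0]) mirror([1, 0, 0]) rotate([0, atan2(330, 792), 0]) cube([36, 42, 858]);


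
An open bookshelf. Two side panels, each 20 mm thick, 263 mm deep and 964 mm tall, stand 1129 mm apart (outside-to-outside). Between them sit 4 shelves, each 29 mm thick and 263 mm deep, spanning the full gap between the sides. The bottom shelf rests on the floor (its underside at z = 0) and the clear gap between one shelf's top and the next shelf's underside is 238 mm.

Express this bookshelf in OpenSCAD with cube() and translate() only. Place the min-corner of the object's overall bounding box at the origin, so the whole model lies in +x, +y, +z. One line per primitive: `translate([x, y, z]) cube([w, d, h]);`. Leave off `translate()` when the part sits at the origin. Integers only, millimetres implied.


cube([20, 263, 964]);
translate([1109, 0, 0]) cube([20, 263, 964]);
translate([20, 0, 0]) cube([1089, 263, 29]);
translate([20, 0, 267]) cube([1089, 263, 29]);
translate([20, 0, 534]) cube([1089, 263, 29]);
translate([20, 0, 801]) cube([1089, 263, 29]);


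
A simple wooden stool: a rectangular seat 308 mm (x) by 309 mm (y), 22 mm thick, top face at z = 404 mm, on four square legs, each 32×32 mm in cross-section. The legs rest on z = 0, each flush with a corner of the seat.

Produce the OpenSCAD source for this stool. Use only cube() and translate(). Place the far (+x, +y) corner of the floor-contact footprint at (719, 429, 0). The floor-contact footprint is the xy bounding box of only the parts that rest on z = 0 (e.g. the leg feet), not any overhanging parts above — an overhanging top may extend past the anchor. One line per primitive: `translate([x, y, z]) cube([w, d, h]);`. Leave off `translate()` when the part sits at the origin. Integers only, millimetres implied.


// leg_h = 404 - 22 = 382
translate([411, 120, 382]) cube([308, 309, 22]);
translate([411, 120, 0]) cube([32, 32, 382]);
translate([687, 120, 0]) cube([32, 32, 382]);
translate([411, 397, 0]) cube([32, 32, 382]);
translate([687, 397, 0]) cube([32, 32, 382]);


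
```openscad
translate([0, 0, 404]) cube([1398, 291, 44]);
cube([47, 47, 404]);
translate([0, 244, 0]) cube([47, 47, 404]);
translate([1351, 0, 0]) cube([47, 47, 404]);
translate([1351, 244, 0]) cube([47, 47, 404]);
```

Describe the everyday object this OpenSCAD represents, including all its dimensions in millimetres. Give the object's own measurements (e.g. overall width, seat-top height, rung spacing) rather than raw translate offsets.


A long wooden bench with a 1398 mm (x) × 291 mm (y) seat, 44 mm thick, its top surface 448 mm above the floor. Four 47 mm square legs at the seat corners, flush with the edges, run from z = 0 to the seat underside.


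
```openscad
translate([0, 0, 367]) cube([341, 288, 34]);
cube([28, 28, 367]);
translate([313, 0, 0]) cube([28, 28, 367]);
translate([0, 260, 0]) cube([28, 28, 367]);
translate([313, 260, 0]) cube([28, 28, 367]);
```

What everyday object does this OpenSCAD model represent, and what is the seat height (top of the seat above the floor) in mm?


A stool. The seat height is 401 mm.

A 341×288×34 slab at z = 367 on four corner posts — a stool. The seat top is 367 + 34 = 401 mm.


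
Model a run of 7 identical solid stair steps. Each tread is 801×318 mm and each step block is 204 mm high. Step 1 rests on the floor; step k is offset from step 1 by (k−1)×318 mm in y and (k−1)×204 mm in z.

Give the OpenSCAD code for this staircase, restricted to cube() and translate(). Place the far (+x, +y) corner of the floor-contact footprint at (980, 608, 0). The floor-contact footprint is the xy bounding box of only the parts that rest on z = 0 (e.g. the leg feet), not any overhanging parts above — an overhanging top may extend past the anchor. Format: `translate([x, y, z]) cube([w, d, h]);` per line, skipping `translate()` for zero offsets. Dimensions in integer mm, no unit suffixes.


translate([179, 290, 0]) cube([801, 318, 204]);
translate([179, 608, 204]) cube([801, 318, 204]);
translate([179, 926, 408]) cube([801, 318, 204]);
translate([179, 1244, 612]) cube([801, 318, 204]);
translate([179, 1562, 816]) cube([801, 318, 204]);
translate([179, 1880, 1020]) cube([801, 318, 204]);
translate([179, 2198, 1224]) cube([801, 318, 204]);


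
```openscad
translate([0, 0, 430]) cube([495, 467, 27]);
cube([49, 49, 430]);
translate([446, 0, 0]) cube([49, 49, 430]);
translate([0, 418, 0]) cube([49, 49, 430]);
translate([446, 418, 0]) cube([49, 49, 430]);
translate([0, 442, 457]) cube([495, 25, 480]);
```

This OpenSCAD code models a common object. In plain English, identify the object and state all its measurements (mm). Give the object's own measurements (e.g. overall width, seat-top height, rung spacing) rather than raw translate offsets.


A chair. The seat is a 495×467×27 mm slab with its top at z = 457 mm, on four 49×49 mm corner legs (flush with the seat edges, standing on z = 0). A flat backrest 25 mm thick, 480 mm tall, spans the full seat width and rises from the seat top along its +y edge, rear face flush with the rear of the seat.


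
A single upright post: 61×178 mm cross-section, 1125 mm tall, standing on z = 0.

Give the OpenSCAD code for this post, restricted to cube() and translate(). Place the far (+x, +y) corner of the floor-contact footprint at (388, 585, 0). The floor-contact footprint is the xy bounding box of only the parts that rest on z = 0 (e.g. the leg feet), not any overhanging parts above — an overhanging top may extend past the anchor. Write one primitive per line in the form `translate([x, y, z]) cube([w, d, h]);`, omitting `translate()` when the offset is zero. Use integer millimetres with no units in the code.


translate([327, 407, 0]) cube([61, 178, 1125]);


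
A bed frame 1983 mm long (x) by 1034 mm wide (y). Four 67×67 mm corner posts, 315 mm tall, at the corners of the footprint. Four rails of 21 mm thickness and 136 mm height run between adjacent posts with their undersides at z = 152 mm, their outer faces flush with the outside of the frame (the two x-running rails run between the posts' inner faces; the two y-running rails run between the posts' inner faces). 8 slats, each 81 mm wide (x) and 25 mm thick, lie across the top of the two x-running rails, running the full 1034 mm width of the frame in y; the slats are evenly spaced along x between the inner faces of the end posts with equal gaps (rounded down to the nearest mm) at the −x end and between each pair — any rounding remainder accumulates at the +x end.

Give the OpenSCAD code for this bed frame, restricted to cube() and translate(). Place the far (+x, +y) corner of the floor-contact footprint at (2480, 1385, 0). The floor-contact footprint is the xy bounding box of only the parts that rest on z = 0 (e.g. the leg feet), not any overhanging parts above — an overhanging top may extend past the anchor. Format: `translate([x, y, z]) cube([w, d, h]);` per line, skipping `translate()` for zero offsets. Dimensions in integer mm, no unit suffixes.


translate([497, 351, 0]) cube([67, 67, 315]);
translate([497, 1318, 0]) cube([67, 67, 315]);
translate([2413, 351, 0]) cube([67, 67, 315]);
translate([2413, 1318, 0]) cube([67, 67, 315]);
translate([564, 351, 152]) cube([1849, 21, 136]);
translate([564, 1364, 152]) cube([1849, 21, 136]);
translate([497, 418, 152]) cube([21, 900, 136]);
translate([2459, 418, 152]) cube([21, 900, 136]);
translate([697, 351, 288]) cube([81, 1034, 25]);
translate([911, 351, 288]) cube([81, 1034, 25]);
translate([1125, 351, 288]) cube([81, 1034, 25]);
translate([1339, 351, 288]) cube([81, 1034, 25]);
translate([1553, 351, 288]) cube([81, 1034, 25]);
translate([1767, 351, 288]) cube([81, 1034, 25]);
translate([1981, 351, 288]) cube([81, 1034, 25]);
translate([2195, 351, 288]) cube([81, 1034, 25]);


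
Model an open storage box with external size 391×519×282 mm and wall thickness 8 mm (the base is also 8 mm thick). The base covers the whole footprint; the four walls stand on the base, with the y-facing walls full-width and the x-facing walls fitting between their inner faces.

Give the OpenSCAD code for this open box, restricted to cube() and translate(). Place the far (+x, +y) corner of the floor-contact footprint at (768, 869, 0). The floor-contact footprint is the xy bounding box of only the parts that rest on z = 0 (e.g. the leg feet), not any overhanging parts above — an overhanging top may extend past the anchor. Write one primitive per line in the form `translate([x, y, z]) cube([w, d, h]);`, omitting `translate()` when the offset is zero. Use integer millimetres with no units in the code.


translate([377, 350, 0]) cube([391, 519, 8]);
translate([377, 350, 8]) cube([391, 8, 274]);
translate([377, 861, 8]) cube([391, 8, 274]);
translate([377, 358, 8]) cube([8, 503, 274]);
translate([760, 358, 8]) cube([8, 503, 274]);


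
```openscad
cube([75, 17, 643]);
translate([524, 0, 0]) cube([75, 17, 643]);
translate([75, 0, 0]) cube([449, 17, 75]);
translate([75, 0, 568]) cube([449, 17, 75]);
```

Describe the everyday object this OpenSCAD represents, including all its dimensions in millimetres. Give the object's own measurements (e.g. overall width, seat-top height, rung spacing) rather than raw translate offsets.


A rectangular picture frame lying in the x–z plane (depth along y). The opening is 449 mm wide (x) by 493 mm tall (z), surrounded by a border 75 mm wide on all four sides. The frame is 17 mm deep and is made of two full-height vertical stiles with two horizontal rails fitted between them.
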